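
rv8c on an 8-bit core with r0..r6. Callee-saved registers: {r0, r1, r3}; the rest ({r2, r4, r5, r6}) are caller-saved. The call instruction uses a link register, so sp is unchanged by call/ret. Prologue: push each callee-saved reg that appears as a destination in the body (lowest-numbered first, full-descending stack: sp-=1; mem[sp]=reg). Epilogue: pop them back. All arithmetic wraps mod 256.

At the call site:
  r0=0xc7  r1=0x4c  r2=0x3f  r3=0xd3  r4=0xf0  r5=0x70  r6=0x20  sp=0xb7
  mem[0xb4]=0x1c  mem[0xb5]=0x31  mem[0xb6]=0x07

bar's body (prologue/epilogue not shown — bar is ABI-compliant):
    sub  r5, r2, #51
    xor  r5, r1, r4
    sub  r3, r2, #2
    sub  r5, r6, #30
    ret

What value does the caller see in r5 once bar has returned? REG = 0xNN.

prologue: push r3 -> mem[0xb6]=0xd3, sp=0xb6
body[0] sub  r5, r2, #51 -> r5=0x0c
body[1] xor  r5, r1, r4 -> r5=0xbc
body[2] sub  r3, r2, #2 -> r3=0x3d
body[3] sub  r5, r6, #30 -> r5=0x02
epilogue: pop r3=0xd3, sp=0xb7
r5 is caller-saved -> body value

REG = 0x02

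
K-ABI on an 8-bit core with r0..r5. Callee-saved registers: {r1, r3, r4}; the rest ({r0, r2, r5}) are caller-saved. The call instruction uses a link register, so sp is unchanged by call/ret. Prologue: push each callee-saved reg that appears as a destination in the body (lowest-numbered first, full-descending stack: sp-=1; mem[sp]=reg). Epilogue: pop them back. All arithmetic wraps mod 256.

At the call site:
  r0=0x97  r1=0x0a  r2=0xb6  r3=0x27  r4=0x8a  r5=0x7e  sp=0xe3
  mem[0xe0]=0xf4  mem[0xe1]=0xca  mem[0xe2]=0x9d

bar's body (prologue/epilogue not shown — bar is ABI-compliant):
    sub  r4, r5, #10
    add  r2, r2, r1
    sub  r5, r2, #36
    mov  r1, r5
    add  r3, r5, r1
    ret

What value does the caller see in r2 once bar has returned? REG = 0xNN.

prologue: push r1 → mem[0xe2]=0x0a, sp=0xe2
prologue: push r3 → mem[0xe1]=0x27, sp=0xe1
prologue: push r4 → mem[0xe0]=0x8a, sp=0xe0
body[0] sub  r4, r5, #10 → r4=0x74
body[1] add  r2, r2, r1 → r2=0xc0
body[2] sub  r5, r2, #36 → r5=0x9c
body[3] mov  r1, r5 → r1=0x9c
body[4] add  r3, r5, r1 → r3=0x38
epilogue: pop r4=0x8a, sp=0xe1
epilogue: pop r3=0x27, sp=0xe2
epilogue: pop r1=0x0a, sp=0xe3
r2 is caller-saved → body value

REG = 0xc0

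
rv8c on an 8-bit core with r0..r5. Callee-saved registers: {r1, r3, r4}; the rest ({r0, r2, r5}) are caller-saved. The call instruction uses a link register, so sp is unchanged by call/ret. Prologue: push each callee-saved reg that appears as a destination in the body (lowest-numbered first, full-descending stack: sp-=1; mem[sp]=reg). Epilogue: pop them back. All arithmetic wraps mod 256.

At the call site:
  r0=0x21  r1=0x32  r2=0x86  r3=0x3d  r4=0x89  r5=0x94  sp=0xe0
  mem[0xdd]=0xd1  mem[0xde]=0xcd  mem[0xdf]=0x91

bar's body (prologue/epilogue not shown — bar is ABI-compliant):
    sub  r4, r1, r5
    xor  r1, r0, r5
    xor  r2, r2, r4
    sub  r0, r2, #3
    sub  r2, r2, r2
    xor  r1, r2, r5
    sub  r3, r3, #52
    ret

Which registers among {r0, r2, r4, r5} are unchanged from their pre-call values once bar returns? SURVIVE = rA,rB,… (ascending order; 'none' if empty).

SURVIVE = r4,r5

prologue: push r1 -> mem[0xdf]=0x32, sp=0xdf
prologue: push r3 -> mem[0xde]=0x3d, sp=0xde
prologue: push r4 -> mem[0xdd]=0x89, sp=0xdd
body[0] sub  r4, r1, r5 -> r4=0x9e
body[1] xor  r1, r0, r5 -> r1=0xb5
body[2] xor  r2, r2, r4 -> r2=0x18
body[3] sub  r0, r2, #3 -> r0=0x15
body[4] sub  r2, r2, r2 -> r2=0x00
body[5] xor  r1, r2, r5 -> r1=0x94
body[6] sub  r3, r3, #52 -> r3=0x09
epilogue: pop r4=0x89, sp=0xde
epilogue: pop r3=0x3d, sp=0xdf
epilogue: pop r1=0x32, sp=0xe0
r0: caller-saved, written=True
r2: caller-saved, written=True
r4: callee-saved, written=True
r5: caller-saved, written=False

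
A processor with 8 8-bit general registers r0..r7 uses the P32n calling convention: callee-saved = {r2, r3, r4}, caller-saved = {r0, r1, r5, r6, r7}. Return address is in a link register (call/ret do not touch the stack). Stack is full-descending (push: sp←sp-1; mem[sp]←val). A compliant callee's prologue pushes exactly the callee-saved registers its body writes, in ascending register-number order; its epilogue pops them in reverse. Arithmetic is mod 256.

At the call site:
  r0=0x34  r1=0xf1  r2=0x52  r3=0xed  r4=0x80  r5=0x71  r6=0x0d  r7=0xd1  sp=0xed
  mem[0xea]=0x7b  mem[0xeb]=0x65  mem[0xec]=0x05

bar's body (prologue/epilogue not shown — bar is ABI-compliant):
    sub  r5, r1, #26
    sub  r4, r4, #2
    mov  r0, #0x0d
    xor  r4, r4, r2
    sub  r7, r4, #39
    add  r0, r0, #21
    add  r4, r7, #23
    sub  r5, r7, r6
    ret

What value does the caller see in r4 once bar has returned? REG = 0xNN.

prologue: push r4 → mem[0xec]=0x80, sp=0xec
body[0] sub  r5, r1, #26 → r5=0xd7
body[1] sub  r4, r4, #2 → r4=0x7e
body[2] mov  r0, #0x0d → r0=0x0d
body[3] xor  r4, r4, r2 → r4=0x2c
body[4] sub  r7, r4, #39 → r7=0x05
body[5] add  r0, r0, #21 → r0=0x22
body[6] add  r4, r7, #23 → r4=0x1c
body[7] sub  r5, r7, r6 → r5=0xf8
epilogue: pop r4=0x80, sp=0xed
r4 is callee-saved → restored

REG = 0x80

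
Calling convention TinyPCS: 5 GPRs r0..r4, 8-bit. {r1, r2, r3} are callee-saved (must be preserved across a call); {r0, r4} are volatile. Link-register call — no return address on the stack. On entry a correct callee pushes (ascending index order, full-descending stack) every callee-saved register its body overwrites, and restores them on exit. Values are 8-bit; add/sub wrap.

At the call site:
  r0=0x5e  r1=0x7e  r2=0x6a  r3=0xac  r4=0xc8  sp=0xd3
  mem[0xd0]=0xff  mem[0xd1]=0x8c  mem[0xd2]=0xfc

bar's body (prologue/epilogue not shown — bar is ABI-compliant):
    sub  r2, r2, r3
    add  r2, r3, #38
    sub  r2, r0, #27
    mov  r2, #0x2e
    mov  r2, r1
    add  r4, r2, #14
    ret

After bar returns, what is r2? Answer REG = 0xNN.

REG = 0x6a

prologue: push r2 → mem[0xd2]=0x6a, sp=0xd2
body[0] sub  r2, r2, r3 → r2=0xbe
body[1] add  r2, r3, #38 → r2=0xd2
body[2] sub  r2, r0, #27 → r2=0x43
body[3] mov  r2, #0x2e → r2=0x2e
body[4] mov  r2, r1 → r2=0x7e
body[5] add  r4, r2, #14 → r4=0x8c
epilogue: pop r2=0x6a, sp=0xd3
r2 is callee-saved → restored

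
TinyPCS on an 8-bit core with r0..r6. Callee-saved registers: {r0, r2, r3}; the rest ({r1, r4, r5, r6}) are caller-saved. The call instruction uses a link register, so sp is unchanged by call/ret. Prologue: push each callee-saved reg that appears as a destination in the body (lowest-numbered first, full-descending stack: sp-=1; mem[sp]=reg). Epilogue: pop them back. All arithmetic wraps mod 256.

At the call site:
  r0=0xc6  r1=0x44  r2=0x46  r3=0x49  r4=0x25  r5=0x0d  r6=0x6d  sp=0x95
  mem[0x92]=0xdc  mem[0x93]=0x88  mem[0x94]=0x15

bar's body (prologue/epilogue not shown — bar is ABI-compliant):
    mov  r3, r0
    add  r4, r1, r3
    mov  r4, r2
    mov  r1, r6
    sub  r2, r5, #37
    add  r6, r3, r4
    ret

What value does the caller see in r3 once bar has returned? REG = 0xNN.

prologue: push r2 → mem[0x94]=0x46, sp=0x94
prologue: push r3 → mem[0x93]=0x49, sp=0x93
body[0] mov  r3, r0 → r3=0xc6
body[1] add  r4, r1, r3 → r4=0x0a
body[2] mov  r4, r2 → r4=0x46
body[3] mov  r1, r6 → r1=0x6d
body[4] sub  r2, r5, #37 → r2=0xe8
body[5] add  r6, r3, r4 → r6=0x0c
epilogue: pop r3=0x49, sp=0x94
epilogue: pop r2=0x46, sp=0x95
r3 is callee-saved → restored

REG = 0x49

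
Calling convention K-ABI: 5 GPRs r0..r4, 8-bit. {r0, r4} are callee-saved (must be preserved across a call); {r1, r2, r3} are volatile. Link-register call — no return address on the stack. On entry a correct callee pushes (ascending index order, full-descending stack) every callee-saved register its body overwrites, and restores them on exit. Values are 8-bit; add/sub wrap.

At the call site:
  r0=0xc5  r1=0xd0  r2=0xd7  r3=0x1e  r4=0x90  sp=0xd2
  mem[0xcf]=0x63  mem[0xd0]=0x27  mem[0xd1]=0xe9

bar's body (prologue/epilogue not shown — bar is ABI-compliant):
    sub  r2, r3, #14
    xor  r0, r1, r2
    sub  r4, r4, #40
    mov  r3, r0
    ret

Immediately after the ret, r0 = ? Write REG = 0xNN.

REG = 0xc5

prologue: push r0 -> mem[0xd1]=0xc5, sp=0xd1
prologue: push r4 -> mem[0xd0]=0x90, sp=0xd0
body[0] sub  r2, r3, #14 -> r2=0x10
body[1] xor  r0, r1, r2 -> r0=0xc0
body[2] sub  r4, r4, #40 -> r4=0x68
body[3] mov  r3, r0 -> r3=0xc0
epilogue: pop r4=0x90, sp=0xd1
epilogue: pop r0=0xc5, sp=0xd2
r0 is callee-saved -> restored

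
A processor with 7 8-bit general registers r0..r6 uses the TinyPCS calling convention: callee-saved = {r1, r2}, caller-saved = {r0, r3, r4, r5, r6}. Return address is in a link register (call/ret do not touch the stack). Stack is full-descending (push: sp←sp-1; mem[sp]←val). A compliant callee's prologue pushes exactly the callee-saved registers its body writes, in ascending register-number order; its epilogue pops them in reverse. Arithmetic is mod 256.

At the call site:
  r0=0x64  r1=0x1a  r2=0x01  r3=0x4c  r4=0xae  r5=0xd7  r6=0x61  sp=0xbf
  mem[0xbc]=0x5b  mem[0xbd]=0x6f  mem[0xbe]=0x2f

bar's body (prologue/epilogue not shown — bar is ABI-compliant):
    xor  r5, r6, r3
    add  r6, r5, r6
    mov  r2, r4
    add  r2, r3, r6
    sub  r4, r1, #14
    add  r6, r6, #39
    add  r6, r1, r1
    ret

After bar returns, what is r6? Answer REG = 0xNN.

REG = 0x34

prologue: push r2 → mem[0xbe]=0x01, sp=0xbe
body[0] xor  r5, r6, r3 → r5=0x2d
body[1] add  r6, r5, r6 → r6=0x8e
body[2] mov  r2, r4 → r2=0xae
body[3] add  r2, r3, r6 → r2=0xda
body[4] sub  r4, r1, #14 → r4=0x0c
body[5] add  r6, r6, #39 → r6=0xb5
body[6] add  r6, r1, r1 → r6=0x34
epilogue: pop r2=0x01, sp=0xbf
r6 is caller-saved → body value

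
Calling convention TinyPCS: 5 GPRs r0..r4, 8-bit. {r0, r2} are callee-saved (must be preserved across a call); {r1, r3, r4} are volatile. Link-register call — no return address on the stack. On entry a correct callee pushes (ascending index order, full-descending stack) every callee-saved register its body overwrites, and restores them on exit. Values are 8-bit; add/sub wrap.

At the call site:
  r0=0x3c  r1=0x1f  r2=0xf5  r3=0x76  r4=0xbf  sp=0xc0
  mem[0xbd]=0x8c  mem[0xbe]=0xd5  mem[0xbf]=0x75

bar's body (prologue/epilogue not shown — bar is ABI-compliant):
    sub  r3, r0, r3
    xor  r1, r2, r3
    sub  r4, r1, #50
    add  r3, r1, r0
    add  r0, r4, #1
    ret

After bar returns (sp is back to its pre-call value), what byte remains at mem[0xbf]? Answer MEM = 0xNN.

prologue: push r0 -> mem[0xbf]=0x3c, sp=0xbf
body[0] sub  r3, r0, r3 -> r3=0xc6
body[1] xor  r1, r2, r3 -> r1=0x33
body[2] sub  r4, r1, #50 -> r4=0x01
body[3] add  r3, r1, r0 -> r3=0x6f
body[4] add  r0, r4, #1 -> r0=0x02
epilogue: pop r0=0x3c, sp=0xc0
prologue pushed ['r0'] at ['0xbf']

MEM = 0x3c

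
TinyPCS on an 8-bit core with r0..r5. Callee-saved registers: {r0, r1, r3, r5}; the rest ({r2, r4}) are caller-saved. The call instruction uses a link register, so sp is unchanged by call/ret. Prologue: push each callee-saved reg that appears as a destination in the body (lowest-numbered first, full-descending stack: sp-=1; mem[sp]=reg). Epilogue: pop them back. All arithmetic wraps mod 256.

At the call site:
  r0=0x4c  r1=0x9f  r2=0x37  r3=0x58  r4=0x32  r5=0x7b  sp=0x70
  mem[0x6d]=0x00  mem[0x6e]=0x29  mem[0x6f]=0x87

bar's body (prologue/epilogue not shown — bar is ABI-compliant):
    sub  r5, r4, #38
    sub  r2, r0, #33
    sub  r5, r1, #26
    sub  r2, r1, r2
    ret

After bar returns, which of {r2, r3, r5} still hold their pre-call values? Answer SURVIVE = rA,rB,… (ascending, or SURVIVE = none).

SURVIVE = r3,r5

prologue: push r5 → mem[0x6f]=0x7b, sp=0x6f
body[0] sub  r5, r4, #38 → r5=0x0c
body[1] sub  r2, r0, #33 → r2=0x2b
body[2] sub  r5, r1, #26 → r5=0x85
body[3] sub  r2, r1, r2 → r2=0x74
epilogue: pop r5=0x7b, sp=0x70
r2: caller-saved, written=True
r3: callee-saved, written=False
r5: callee-saved, written=True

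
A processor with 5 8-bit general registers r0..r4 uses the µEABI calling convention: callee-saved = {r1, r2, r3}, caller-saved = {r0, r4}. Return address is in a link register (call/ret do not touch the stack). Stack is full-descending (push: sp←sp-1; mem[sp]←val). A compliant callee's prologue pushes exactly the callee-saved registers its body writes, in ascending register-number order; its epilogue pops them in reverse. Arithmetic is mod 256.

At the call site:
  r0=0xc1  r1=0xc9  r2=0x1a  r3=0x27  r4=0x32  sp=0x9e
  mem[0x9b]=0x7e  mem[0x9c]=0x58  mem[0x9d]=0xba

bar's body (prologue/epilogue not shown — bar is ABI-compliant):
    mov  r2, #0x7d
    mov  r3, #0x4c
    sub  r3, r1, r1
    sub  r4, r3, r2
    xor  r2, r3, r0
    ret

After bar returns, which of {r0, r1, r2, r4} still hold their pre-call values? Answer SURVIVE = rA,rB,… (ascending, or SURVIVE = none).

prologue: push r2 -> mem[0x9d]=0x1a, sp=0x9d
prologue: push r3 -> mem[0x9c]=0x27, sp=0x9c
body[0] mov  r2, #0x7d -> r2=0x7d
body[1] mov  r3, #0x4c -> r3=0x4c
body[2] sub  r3, r1, r1 -> r3=0x00
body[3] sub  r4, r3, r2 -> r4=0x83
body[4] xor  r2, r3, r0 -> r2=0xc1
epilogue: pop r3=0x27, sp=0x9d
epilogue: pop r2=0x1a, sp=0x9e
r0: caller-saved, written=False
r1: callee-saved, written=False
r2: callee-saved, written=True
r4: caller-saved, written=True

SURVIVE = r0,r1,r2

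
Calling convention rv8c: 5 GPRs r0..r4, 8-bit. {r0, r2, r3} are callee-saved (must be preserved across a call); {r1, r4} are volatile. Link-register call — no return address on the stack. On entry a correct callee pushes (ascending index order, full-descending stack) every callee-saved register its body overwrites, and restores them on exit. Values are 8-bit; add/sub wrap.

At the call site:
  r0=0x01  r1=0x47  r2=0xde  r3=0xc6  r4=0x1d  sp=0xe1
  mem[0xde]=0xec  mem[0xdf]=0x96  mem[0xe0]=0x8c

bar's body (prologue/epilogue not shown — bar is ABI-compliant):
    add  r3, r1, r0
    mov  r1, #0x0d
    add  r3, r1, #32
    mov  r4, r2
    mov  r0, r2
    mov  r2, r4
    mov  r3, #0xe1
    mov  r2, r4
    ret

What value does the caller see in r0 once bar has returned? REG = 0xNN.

REG = 0x01

prologue: push r0 → mem[0xe0]=0x01, sp=0xe0
prologue: push r2 → mem[0xdf]=0xde, sp=0xdf
prologue: push r3 → mem[0xde]=0xc6, sp=0xde
body[0] add  r3, r1, r0 → r3=0x48
body[1] mov  r1, #0x0d → r1=0x0d
body[2] add  r3, r1, #32 → r3=0x2d
body[3] mov  r4, r2 → r4=0xde
body[4] mov  r0, r2 → r0=0xde
body[5] mov  r2, r4 → r2=0xde
body[6] mov  r3, #0xe1 → r3=0xe1
body[7] mov  r2, r4 → r2=0xde
epilogue: pop r3=0xc6, sp=0xdf
epilogue: pop r2=0xde, sp=0xe0
epilogue: pop r0=0x01, sp=0xe1
r0 is callee-saved → restored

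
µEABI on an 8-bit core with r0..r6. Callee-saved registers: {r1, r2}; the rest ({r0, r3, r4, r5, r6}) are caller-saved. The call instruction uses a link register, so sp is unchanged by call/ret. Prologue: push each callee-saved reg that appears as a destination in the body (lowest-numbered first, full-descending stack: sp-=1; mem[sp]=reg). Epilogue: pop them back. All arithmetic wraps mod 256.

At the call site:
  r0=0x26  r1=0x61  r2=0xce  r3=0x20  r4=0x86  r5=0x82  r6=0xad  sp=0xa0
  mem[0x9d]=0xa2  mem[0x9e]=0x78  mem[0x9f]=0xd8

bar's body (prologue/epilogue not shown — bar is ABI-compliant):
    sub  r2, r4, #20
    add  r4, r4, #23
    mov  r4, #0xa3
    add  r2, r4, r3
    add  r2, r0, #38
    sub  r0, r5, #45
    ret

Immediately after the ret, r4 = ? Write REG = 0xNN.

REG = 0xa3

prologue: push r2 -> mem[0x9f]=0xce, sp=0x9f
body[0] sub  r2, r4, #20 -> r2=0x72
body[1] add  r4, r4, #23 -> r4=0x9d
body[2] mov  r4, #0xa3 -> r4=0xa3
body[3] add  r2, r4, r3 -> r2=0xc3
body[4] add  r2, r0, #38 -> r2=0x4c
body[5] sub  r0, r5, #45 -> r0=0x55
epilogue: pop r2=0xce, sp=0xa0
r4 is caller-saved -> body value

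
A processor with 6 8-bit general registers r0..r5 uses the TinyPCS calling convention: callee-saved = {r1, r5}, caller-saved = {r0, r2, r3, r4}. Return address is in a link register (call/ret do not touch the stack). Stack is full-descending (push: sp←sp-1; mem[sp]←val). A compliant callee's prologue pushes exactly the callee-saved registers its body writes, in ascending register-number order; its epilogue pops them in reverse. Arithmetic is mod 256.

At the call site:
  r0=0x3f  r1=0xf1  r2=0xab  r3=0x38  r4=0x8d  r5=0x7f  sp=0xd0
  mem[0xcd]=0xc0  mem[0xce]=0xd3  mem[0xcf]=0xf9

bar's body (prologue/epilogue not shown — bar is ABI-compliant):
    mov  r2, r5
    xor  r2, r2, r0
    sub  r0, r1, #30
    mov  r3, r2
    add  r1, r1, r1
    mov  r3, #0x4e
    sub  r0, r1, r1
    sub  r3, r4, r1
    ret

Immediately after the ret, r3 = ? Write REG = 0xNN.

REG = 0xab

prologue: push r1 → mem[0xcf]=0xf1, sp=0xcf
body[0] mov  r2, r5 → r2=0x7f
body[1] xor  r2, r2, r0 → r2=0x40
body[2] sub  r0, r1, #30 → r0=0xd3
body[3] mov  r3, r2 → r3=0x40
body[4] add  r1, r1, r1 → r1=0xe2
body[5] mov  r3, #0x4e → r3=0x4e
body[6] sub  r0, r1, r1 → r0=0x00
body[7] sub  r3, r4, r1 → r3=0xab
epilogue: pop r1=0xf1, sp=0xd0
r3 is caller-saved → body value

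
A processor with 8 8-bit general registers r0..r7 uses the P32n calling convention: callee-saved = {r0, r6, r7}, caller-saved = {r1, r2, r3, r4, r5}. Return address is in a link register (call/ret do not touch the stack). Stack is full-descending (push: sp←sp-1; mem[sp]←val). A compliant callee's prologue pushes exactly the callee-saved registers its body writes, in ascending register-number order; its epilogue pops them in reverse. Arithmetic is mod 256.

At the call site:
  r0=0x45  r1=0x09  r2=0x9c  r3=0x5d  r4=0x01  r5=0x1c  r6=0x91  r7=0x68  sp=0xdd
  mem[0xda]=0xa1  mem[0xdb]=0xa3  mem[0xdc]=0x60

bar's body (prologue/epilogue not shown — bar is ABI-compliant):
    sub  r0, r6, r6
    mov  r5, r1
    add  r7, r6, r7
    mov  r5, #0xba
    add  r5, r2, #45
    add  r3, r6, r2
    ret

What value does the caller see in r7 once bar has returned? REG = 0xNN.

prologue: push r0 -> mem[0xdc]=0x45, sp=0xdc
prologue: push r7 -> mem[0xdb]=0x68, sp=0xdb
body[0] sub  r0, r6, r6 -> r0=0x00
body[1] mov  r5, r1 -> r5=0x09
body[2] add  r7, r6, r7 -> r7=0xf9
body[3] mov  r5, #0xba -> r5=0xba
body[4] add  r5, r2, #45 -> r5=0xc9
body[5] add  r3, r6, r2 -> r3=0x2d
epilogue: pop r7=0x68, sp=0xdc
epilogue: pop r0=0x45, sp=0xdd
r7 is callee-saved -> restored

REG = 0x68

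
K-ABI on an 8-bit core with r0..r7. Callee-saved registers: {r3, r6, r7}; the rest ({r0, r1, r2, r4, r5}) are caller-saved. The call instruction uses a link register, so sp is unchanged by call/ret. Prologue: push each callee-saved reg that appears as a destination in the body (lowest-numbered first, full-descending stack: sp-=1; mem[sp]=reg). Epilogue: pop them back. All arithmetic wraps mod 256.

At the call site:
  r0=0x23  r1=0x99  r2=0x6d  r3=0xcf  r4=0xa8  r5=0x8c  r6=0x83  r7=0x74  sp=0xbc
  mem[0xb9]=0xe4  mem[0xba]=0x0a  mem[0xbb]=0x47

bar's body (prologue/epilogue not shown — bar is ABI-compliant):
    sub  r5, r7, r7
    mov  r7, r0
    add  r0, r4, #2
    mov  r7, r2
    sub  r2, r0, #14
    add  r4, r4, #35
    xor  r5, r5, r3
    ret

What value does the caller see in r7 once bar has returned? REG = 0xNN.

REG = 0x74

prologue: push r7 → mem[0xbb]=0x74, sp=0xbb
body[0] sub  r5, r7, r7 → r5=0x00
body[1] mov  r7, r0 → r7=0x23
body[2] add  r0, r4, #2 → r0=0xaa
body[3] mov  r7, r2 → r7=0x6d
body[4] sub  r2, r0, #14 → r2=0x9c
body[5] add  r4, r4, #35 → r4=0xcb
body[6] xor  r5, r5, r3 → r5=0xcf
epilogue: pop r7=0x74, sp=0xbc
r7 is callee-saved → restored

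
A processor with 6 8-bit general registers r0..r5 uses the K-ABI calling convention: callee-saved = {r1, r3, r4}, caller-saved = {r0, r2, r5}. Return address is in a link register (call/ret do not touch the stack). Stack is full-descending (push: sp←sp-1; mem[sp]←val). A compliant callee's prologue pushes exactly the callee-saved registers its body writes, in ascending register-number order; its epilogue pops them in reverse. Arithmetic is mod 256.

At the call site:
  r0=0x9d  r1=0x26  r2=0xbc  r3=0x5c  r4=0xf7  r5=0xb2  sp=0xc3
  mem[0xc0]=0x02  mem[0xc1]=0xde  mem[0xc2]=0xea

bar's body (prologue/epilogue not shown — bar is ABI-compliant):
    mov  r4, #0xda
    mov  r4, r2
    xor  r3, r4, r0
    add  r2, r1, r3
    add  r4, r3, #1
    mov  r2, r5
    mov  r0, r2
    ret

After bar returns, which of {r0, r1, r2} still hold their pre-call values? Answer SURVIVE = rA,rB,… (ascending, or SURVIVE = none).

SURVIVE = r1

prologue: push r3 -> mem[0xc2]=0x5c, sp=0xc2
prologue: push r4 -> mem[0xc1]=0xf7, sp=0xc1
body[0] mov  r4, #0xda -> r4=0xda
body[1] mov  r4, r2 -> r4=0xbc
body[2] xor  r3, r4, r0 -> r3=0x21
body[3] add  r2, r1, r3 -> r2=0x47
body[4] add  r4, r3, #1 -> r4=0x22
body[5] mov  r2, r5 -> r2=0xb2
body[6] mov  r0, r2 -> r0=0xb2
epilogue: pop r4=0xf7, sp=0xc2
epilogue: pop r3=0x5c, sp=0xc3
r0: caller-saved, written=True
r1: callee-saved, written=False
r2: caller-saved, written=True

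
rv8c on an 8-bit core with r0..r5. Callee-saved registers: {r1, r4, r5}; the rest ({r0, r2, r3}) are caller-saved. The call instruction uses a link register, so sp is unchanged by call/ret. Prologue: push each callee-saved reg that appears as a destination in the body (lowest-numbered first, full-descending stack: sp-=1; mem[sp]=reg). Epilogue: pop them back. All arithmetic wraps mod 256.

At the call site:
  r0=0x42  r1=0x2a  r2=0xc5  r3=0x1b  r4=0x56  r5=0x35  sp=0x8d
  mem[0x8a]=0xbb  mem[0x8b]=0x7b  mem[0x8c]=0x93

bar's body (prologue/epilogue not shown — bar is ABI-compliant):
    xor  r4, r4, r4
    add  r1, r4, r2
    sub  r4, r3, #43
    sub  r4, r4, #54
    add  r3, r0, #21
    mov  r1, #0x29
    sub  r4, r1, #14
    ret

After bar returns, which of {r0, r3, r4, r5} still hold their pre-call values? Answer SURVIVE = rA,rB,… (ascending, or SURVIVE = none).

prologue: push r1 → mem[0x8c]=0x2a, sp=0x8c
prologue: push r4 → mem[0x8b]=0x56, sp=0x8b
body[0] xor  r4, r4, r4 → r4=0x00
body[1] add  r1, r4, r2 → r1=0xc5
body[2] sub  r4, r3, #43 → r4=0xf0
body[3] sub  r4, r4, #54 → r4=0xba
body[4] add  r3, r0, #21 → r3=0x57
body[5] mov  r1, #0x29 → r1=0x29
body[6] sub  r4, r1, #14 → r4=0x1b
epilogue: pop r4=0x56, sp=0x8c
epilogue: pop r1=0x2a, sp=0x8d
r0: caller-saved, written=False
r3: caller-saved, written=True
r4: callee-saved, written=True
r5: callee-saved, written=False

SURVIVE = r0,r4,r5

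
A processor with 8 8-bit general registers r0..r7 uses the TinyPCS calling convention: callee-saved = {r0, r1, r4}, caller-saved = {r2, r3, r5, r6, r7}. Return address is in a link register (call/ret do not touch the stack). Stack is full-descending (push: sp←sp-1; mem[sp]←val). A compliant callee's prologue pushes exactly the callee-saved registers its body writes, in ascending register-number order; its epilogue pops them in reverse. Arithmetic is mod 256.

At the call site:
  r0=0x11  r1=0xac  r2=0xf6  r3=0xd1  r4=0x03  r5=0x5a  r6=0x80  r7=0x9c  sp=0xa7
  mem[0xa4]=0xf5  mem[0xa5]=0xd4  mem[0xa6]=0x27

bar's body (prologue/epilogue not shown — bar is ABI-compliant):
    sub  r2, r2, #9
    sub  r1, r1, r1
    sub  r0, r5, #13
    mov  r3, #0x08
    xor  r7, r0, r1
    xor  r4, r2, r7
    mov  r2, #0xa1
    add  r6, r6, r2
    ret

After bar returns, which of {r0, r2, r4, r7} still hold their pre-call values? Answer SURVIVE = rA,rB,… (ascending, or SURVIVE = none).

prologue: push r0 → mem[0xa6]=0x11, sp=0xa6
prologue: push r1 → mem[0xa5]=0xac, sp=0xa5
prologue: push r4 → mem[0xa4]=0x03, sp=0xa4
body[0] sub  r2, r2, #9 → r2=0xed
body[1] sub  r1, r1, r1 → r1=0x00
body[2] sub  r0, r5, #13 → r0=0x4d
body[3] mov  r3, #0x08 → r3=0x08
body[4] xor  r7, r0, r1 → r7=0x4d
body[5] xor  r4, r2, r7 → r4=0xa0
body[6] mov  r2, #0xa1 → r2=0xa1
body[7] add  r6, r6, r2 → r6=0x21
epilogue: pop r4=0x03, sp=0xa5
epilogue: pop r1=0xac, sp=0xa6
epilogue: pop r0=0x11, sp=0xa7
r0: callee-saved, written=True
r2: caller-saved, written=True
r4: callee-saved, written=True
r7: caller-saved, written=True

SURVIVE = r0,r4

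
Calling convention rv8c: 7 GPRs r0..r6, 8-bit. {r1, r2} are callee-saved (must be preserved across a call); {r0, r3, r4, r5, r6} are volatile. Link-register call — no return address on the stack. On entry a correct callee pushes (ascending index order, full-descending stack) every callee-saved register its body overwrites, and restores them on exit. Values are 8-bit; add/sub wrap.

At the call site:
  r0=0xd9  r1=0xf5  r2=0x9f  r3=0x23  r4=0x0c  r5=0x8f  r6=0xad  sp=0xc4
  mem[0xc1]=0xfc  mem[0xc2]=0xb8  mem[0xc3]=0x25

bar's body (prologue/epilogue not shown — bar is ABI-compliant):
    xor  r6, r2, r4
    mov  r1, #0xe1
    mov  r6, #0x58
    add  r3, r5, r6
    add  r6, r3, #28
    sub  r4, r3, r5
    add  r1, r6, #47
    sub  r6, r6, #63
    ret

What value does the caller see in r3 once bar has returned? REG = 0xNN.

REG = 0xe7

prologue: push r1 -> mem[0xc3]=0xf5, sp=0xc3
body[0] xor  r6, r2, r4 -> r6=0x93
body[1] mov  r1, #0xe1 -> r1=0xe1
body[2] mov  r6, #0x58 -> r6=0x58
body[3] add  r3, r5, r6 -> r3=0xe7
body[4] add  r6, r3, #28 -> r6=0x03
body[5] sub  r4, r3, r5 -> r4=0x58
body[6] add  r1, r6, #47 -> r1=0x32
body[7] sub  r6, r6, #63 -> r6=0xc4
epilogue: pop r1=0xf5, sp=0xc4
r3 is caller-saved -> body value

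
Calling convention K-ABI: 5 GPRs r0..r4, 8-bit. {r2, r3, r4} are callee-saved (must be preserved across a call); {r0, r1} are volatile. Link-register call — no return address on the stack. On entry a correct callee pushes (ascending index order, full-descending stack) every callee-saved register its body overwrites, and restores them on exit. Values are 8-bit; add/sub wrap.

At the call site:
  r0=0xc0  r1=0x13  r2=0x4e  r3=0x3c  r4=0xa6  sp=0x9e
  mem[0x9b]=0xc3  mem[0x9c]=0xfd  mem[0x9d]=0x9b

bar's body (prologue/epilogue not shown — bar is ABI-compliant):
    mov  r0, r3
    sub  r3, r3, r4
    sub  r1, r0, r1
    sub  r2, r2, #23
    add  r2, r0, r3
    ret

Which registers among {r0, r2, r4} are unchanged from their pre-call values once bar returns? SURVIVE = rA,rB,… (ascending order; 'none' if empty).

prologue: push r2 → mem[0x9d]=0x4e, sp=0x9d
prologue: push r3 → mem[0x9c]=0x3c, sp=0x9c
body[0] mov  r0, r3 → r0=0x3c
body[1] sub  r3, r3, r4 → r3=0x96
body[2] sub  r1, r0, r1 → r1=0x29
body[3] sub  r2, r2, #23 → r2=0x37
body[4] add  r2, r0, r3 → r2=0xd2
epilogue: pop r3=0x3c, sp=0x9d
epilogue: pop r2=0x4e, sp=0x9e
r0: caller-saved, written=True
r2: callee-saved, written=True
r4: callee-saved, written=False

SURVIVE = r2,r4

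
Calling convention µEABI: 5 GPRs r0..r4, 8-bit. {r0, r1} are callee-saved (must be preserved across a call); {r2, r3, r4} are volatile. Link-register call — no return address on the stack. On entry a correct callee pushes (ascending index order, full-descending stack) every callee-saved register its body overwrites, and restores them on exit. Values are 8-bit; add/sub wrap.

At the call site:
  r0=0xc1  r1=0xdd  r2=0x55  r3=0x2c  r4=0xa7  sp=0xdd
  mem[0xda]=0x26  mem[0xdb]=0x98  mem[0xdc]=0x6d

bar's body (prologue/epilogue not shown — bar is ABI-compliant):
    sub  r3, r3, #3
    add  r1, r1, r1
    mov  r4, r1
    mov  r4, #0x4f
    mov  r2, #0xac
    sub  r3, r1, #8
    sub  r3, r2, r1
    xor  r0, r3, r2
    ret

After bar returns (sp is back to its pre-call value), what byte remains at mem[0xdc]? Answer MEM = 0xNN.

prologue: push r0 -> mem[0xdc]=0xc1, sp=0xdc
prologue: push r1 -> mem[0xdb]=0xdd, sp=0xdb
body[0] sub  r3, r3, #3 -> r3=0x29
body[1] add  r1, r1, r1 -> r1=0xba
body[2] mov  r4, r1 -> r4=0xba
body[3] mov  r4, #0x4f -> r4=0x4f
body[4] mov  r2, #0xac -> r2=0xac
body[5] sub  r3, r1, #8 -> r3=0xb2
body[6] sub  r3, r2, r1 -> r3=0xf2
body[7] xor  r0, r3, r2 -> r0=0x5e
epilogue: pop r1=0xdd, sp=0xdc
epilogue: pop r0=0xc1, sp=0xdd
prologue pushed ['r0', 'r1'] at ['0xdc', '0xdb']

MEM = 0xc1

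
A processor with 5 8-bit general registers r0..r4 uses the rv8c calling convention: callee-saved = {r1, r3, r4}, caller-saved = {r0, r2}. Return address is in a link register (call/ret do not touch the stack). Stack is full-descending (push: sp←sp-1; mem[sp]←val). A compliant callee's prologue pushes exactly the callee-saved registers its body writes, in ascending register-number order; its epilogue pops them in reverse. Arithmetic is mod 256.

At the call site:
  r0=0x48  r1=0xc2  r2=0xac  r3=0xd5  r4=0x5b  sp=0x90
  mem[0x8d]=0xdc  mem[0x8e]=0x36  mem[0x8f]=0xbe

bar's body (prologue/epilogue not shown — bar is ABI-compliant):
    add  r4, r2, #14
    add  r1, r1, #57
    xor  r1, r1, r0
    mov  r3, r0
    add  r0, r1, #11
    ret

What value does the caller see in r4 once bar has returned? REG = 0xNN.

prologue: push r1 -> mem[0x8f]=0xc2, sp=0x8f
prologue: push r3 -> mem[0x8e]=0xd5, sp=0x8e
prologue: push r4 -> mem[0x8d]=0x5b, sp=0x8d
body[0] add  r4, r2, #14 -> r4=0xba
body[1] add  r1, r1, #57 -> r1=0xfb
body[2] xor  r1, r1, r0 -> r1=0xb3
body[3] mov  r3, r0 -> r3=0x48
body[4] add  r0, r1, #11 -> r0=0xbe
epilogue: pop r4=0x5b, sp=0x8e
epilogue: pop r3=0xd5, sp=0x8f
epilogue: pop r1=0xc2, sp=0x90
r4 is callee-saved -> restored

REG = 0x5b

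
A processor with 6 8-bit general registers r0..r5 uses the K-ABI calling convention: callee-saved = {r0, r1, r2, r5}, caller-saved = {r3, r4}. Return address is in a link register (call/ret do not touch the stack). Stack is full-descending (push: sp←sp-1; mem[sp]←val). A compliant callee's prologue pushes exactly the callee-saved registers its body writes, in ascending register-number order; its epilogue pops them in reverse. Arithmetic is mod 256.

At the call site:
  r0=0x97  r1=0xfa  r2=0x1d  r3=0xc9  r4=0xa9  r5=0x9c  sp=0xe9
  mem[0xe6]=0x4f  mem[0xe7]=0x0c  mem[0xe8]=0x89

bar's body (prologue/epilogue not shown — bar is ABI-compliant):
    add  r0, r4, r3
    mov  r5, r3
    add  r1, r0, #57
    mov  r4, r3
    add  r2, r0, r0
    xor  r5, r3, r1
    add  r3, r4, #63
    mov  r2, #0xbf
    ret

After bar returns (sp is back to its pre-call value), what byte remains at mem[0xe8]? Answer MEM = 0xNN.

MEM = 0x97

prologue: push r0 -> mem[0xe8]=0x97, sp=0xe8
prologue: push r1 -> mem[0xe7]=0xfa, sp=0xe7
prologue: push r2 -> mem[0xe6]=0x1d, sp=0xe6
prologue: push r5 -> mem[0xe5]=0x9c, sp=0xe5
body[0] add  r0, r4, r3 -> r0=0x72
body[1] mov  r5, r3 -> r5=0xc9
body[2] add  r1, r0, #57 -> r1=0xab
body[3] mov  r4, r3 -> r4=0xc9
body[4] add  r2, r0, r0 -> r2=0xe4
body[5] xor  r5, r3, r1 -> r5=0x62
body[6] add  r3, r4, #63 -> r3=0x08
body[7] mov  r2, #0xbf -> r2=0xbf
epilogue: pop r5=0x9c, sp=0xe6
epilogue: pop r2=0x1d, sp=0xe7
epilogue: pop r1=0xfa, sp=0xe8
epilogue: pop r0=0x97, sp=0xe9
prologue pushed ['r0', 'r1', 'r2', 'r5'] at ['0xe8', '0xe7', '0xe6', '0xe5']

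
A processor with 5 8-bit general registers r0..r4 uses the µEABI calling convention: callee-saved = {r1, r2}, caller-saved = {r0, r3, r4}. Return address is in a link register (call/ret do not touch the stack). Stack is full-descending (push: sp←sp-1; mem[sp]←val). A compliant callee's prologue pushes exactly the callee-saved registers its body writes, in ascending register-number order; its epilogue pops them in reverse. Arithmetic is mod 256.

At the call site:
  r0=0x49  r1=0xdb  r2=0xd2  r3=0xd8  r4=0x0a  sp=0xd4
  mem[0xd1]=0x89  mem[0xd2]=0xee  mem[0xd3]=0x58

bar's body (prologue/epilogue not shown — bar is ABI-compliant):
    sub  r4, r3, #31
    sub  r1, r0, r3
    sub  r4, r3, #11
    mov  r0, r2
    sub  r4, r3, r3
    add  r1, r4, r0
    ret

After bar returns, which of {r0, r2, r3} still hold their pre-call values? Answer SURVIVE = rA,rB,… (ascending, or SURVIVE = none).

SURVIVE = r2,r3

prologue: push r1 → mem[0xd3]=0xdb, sp=0xd3
body[0] sub  r4, r3, #31 → r4=0xb9
body[1] sub  r1, r0, r3 → r1=0x71
body[2] sub  r4, r3, #11 → r4=0xcd
body[3] mov  r0, r2 → r0=0xd2
body[4] sub  r4, r3, r3 → r4=0x00
body[5] add  r1, r4, r0 → r1=0xd2
epilogue: pop r1=0xdb, sp=0xd4
r0: caller-saved, written=True
r2: callee-saved, written=False
r3: caller-saved, written=False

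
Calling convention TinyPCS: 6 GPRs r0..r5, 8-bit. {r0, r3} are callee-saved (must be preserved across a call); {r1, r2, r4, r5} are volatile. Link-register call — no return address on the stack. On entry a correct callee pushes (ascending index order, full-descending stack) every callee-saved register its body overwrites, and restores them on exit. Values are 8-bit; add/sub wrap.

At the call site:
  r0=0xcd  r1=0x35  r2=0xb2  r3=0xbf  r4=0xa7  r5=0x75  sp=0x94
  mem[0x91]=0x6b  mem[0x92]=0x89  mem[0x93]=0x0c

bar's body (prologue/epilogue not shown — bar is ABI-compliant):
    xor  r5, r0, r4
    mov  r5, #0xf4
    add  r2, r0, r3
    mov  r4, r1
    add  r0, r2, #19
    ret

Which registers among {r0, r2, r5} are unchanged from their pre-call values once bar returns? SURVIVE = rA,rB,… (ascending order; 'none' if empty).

prologue: push r0 -> mem[0x93]=0xcd, sp=0x93
body[0] xor  r5, r0, r4 -> r5=0x6a
body[1] mov  r5, #0xf4 -> r5=0xf4
body[2] add  r2, r0, r3 -> r2=0x8c
body[3] mov  r4, r1 -> r4=0x35
body[4] add  r0, r2, #19 -> r0=0x9f
epilogue: pop r0=0xcd, sp=0x94
r0: callee-saved, written=True
r2: caller-saved, written=True
r5: caller-saved, written=True

SURVIVE = r0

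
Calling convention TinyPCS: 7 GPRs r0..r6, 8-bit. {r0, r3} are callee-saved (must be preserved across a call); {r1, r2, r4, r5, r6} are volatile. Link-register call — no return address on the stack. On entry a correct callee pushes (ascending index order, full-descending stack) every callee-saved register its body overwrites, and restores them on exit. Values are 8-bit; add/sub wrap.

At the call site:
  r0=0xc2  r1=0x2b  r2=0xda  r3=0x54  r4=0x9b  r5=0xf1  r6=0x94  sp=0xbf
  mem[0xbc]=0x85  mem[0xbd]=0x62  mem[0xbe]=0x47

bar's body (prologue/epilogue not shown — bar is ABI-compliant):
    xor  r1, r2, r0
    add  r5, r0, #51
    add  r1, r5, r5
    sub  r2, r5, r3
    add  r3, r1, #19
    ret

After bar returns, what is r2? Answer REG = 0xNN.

prologue: push r3 -> mem[0xbe]=0x54, sp=0xbe
body[0] xor  r1, r2, r0 -> r1=0x18
body[1] add  r5, r0, #51 -> r5=0xf5
body[2] add  r1, r5, r5 -> r1=0xea
body[3] sub  r2, r5, r3 -> r2=0xa1
body[4] add  r3, r1, #19 -> r3=0xfd
epilogue: pop r3=0x54, sp=0xbf
r2 is caller-saved -> body value

REG = 0xa1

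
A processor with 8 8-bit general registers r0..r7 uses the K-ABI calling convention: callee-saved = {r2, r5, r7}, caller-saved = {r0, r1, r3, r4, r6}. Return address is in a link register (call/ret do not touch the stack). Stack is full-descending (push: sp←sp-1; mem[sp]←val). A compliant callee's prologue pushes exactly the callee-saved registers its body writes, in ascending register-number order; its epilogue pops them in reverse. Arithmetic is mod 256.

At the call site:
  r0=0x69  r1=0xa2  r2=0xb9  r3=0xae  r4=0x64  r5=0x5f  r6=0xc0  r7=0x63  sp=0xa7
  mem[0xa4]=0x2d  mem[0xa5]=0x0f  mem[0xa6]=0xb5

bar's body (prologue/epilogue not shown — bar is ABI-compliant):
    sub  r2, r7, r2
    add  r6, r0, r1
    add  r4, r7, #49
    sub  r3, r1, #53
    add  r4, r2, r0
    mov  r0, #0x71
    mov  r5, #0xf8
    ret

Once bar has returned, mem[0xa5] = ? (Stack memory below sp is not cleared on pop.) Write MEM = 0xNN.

MEM = 0x5f

prologue: push r2 → mem[0xa6]=0xb9, sp=0xa6
prologue: push r5 → mem[0xa5]=0x5f, sp=0xa5
body[0] sub  r2, r7, r2 → r2=0xaa
body[1] add  r6, r0, r1 → r6=0x0b
body[2] add  r4, r7, #49 → r4=0x94
body[3] sub  r3, r1, #53 → r3=0x6d
body[4] add  r4, r2, r0 → r4=0x13
body[5] mov  r0, #0x71 → r0=0x71
body[6] mov  r5, #0xf8 → r5=0xf8
epilogue: pop r5=0x5f, sp=0xa6
epilogue: pop r2=0xb9, sp=0xa7
prologue pushed ['r2', 'r5'] at ['0xa6', '0xa5']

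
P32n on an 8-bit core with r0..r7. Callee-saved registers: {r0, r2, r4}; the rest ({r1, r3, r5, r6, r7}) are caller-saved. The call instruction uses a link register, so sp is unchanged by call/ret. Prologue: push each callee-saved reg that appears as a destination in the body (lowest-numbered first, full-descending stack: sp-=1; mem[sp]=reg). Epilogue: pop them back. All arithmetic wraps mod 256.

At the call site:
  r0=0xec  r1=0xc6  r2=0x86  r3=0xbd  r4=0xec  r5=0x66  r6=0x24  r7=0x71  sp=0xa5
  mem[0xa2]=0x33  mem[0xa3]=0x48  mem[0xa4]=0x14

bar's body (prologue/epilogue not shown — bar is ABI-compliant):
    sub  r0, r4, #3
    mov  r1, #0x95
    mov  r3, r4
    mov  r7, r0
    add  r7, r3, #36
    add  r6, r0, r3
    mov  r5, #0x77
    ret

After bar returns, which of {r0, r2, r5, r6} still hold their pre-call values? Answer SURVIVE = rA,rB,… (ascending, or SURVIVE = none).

SURVIVE = r0,r2

prologue: push r0 → mem[0xa4]=0xec, sp=0xa4
body[0] sub  r0, r4, #3 → r0=0xe9
body[1] mov  r1, #0x95 → r1=0x95
body[2] mov  r3, r4 → r3=0xec
body[3] mov  r7, r0 → r7=0xe9
body[4] add  r7, r3, #36 → r7=0x10
body[5] add  r6, r0, r3 → r6=0xd5
body[6] mov  r5, #0x77 → r5=0x77
epilogue: pop r0=0xec, sp=0xa5
r0: callee-saved, written=True
r2: callee-saved, written=False
r5: caller-saved, written=True
r6: caller-saved, written=True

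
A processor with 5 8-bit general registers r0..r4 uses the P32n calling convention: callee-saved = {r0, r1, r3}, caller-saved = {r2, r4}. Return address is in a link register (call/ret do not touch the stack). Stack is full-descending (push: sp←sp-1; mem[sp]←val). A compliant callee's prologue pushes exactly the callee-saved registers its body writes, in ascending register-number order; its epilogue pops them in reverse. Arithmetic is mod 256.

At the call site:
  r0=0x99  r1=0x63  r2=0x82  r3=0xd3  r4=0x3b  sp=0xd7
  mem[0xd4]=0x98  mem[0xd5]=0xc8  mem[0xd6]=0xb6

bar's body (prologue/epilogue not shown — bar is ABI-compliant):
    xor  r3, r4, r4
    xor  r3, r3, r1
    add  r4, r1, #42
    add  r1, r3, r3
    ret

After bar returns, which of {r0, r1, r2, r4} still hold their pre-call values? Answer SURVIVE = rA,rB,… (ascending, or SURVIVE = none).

SURVIVE = r0,r1,r2

prologue: push r1 → mem[0xd6]=0x63, sp=0xd6
prologue: push r3 → mem[0xd5]=0xd3, sp=0xd5
body[0] xor  r3, r4, r4 → r3=0x00
body[1] xor  r3, r3, r1 → r3=0x63
body[2] add  r4, r1, #42 → r4=0x8d
body[3] add  r1, r3, r3 → r1=0xc6
epilogue: pop r3=0xd3, sp=0xd6
epilogue: pop r1=0x63, sp=0xd7
r0: callee-saved, written=False
r1: callee-saved, written=True
r2: caller-saved, written=False
r4: caller-saved, written=True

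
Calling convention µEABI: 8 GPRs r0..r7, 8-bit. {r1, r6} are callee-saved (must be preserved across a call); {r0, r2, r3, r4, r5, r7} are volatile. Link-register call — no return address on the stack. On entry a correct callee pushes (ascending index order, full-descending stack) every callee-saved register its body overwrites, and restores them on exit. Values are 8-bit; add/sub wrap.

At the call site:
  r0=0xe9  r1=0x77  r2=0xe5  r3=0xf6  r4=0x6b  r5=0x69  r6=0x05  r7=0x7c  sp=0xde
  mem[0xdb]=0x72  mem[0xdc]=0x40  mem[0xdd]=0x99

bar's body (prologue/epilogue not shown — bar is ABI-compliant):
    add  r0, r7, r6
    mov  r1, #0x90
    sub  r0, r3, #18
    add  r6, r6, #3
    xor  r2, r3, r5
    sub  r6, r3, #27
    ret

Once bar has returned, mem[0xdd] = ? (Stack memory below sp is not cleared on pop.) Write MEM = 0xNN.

prologue: push r1 → mem[0xdd]=0x77, sp=0xdd
prologue: push r6 → mem[0xdc]=0x05, sp=0xdc
body[0] add  r0, r7, r6 → r0=0x81
body[1] mov  r1, #0x90 → r1=0x90
body[2] sub  r0, r3, #18 → r0=0xe4
body[3] add  r6, r6, #3 → r6=0x08
body[4] xor  r2, r3, r5 → r2=0x9f
body[5] sub  r6, r3, #27 → r6=0xdb
epilogue: pop r6=0x05, sp=0xdd
epilogue: pop r1=0x77, sp=0xde
prologue pushed ['r1', 'r6'] at ['0xdd', '0xdc']

MEM = 0x77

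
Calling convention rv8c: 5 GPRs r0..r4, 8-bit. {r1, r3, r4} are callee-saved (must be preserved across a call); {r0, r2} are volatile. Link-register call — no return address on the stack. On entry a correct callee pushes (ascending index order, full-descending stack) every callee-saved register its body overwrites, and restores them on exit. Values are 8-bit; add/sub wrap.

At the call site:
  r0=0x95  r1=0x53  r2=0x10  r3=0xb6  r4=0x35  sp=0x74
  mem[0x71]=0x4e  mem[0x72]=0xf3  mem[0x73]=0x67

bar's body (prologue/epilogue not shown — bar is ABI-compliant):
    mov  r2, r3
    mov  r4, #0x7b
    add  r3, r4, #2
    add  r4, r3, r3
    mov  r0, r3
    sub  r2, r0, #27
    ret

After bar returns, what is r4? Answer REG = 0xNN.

prologue: push r3 → mem[0x73]=0xb6, sp=0x73
prologue: push r4 → mem[0x72]=0x35, sp=0x72
body[0] mov  r2, r3 → r2=0xb6
body[1] mov  r4, #0x7b → r4=0x7b
body[2] add  r3, r4, #2 → r3=0x7d
body[3] add  r4, r3, r3 → r4=0xfa
body[4] mov  r0, r3 → r0=0x7d
body[5] sub  r2, r0, #27 → r2=0x62
epilogue: pop r4=0x35, sp=0x73
epilogue: pop r3=0xb6, sp=0x74
r4 is callee-saved → restored

REG = 0x35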